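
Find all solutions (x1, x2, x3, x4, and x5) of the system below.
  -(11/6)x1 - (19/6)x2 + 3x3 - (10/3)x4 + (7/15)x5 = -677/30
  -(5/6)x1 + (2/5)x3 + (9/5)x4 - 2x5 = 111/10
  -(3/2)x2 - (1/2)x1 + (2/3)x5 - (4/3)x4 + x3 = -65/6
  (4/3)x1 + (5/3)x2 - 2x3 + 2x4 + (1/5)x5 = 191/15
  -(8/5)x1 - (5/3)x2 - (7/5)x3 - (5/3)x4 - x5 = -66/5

Row-reduce:
R1 ← R1 / (-11/6).
R2 ← R2 + 5/6·R1.
R3 ← R3 + 1/2·R1.
R4 ← R4 − 4/3·R1.
R5 ← R5 + 8/5·R1.
R2 ← R2 / (95/66).
R1 ← R1 − 19/11·R2.
R3 ← R3 + 7/11·R2.
R4 ← R4 + 7/11·R2.
R5 ← R5 − 181/165·R2.
R3 ← R3 / (-116/475).
R1 ← R1 + 12/25·R3.
R2 ← R2 + 318/475·R3.
R4 ← R4 + 116/475·R3.
R5 ← R5 + 7799/2375·R3.
Swap R4 and R5.
R4 ← R4 / (-1330/87).
R1 ← R1 + 122/29·R4.
R2 ← R2 + 16/29·R4.
R3 ← R3 + 371/87·R4.
Row 5 reduces to 0 = 1, a contradiction. The system is inconsistent.

no solution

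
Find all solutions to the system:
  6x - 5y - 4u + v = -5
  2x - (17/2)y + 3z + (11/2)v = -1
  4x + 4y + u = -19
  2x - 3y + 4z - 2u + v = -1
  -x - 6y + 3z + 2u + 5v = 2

no solution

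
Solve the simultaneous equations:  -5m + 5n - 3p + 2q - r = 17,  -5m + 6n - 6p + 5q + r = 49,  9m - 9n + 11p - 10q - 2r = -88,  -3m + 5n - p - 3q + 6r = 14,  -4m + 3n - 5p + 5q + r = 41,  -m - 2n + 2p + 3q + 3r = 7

Row-reduce:
R1 ← R1 / (-5).
R2 ← R2 + 5·R1.
R3 ← R3 − 9·R1.
R4 ← R4 + 3·R1.
R5 ← R5 + 4·R1.
R6 ← R6 + 1·R1.
R1 ← R1 + 1·R2.
R4 ← R4 − 2·R2.
R5 ← R5 + 1·R2.
R6 ← R6 + 3·R2.
R3 ← R3 / (28/5).
R1 ← R1 + 12/5·R3.
R2 ← R2 + 3·R3.
R4 ← R4 − 34/5·R3.
R5 ← R5 + 28/5·R3.
R6 ← R6 + 32/5·R3.
R4 ← R4 / (-17/7).
R1 ← R1 + 1/7·R4.
R2 ← R2 + 3/7·R4.
R3 ← R3 + 8/7·R4.
R6 ← R6 − 30/7·R4.
Swap R5 and R6.
R5 ← R5 / (299/17).
R1 ← R1 − 5/34·R5.
R2 ← R2 + 89/68·R5.
R3 ← R3 + 277/68·R5.
R4 ← R4 + 101/34·R5.
Row 6 reduces to 0 = 2, a contradiction. The system is inconsistent.

no solution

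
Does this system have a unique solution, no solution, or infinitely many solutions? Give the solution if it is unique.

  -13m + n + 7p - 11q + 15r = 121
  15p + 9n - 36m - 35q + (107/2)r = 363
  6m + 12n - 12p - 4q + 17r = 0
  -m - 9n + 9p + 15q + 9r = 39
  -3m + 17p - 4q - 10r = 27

Row-reduce:
R1 ← R1 / (-13).
R2 ← R2 + 36·R1.
R3 ← R3 − 6·R1.
R4 ← R4 + 1·R1.
R5 ← R5 + 3·R1.
R2 ← R2 / (81/13).
R1 ← R1 + 1/13·R2.
R3 ← R3 − 162/13·R2.
R4 ← R4 + 118/13·R2.
R5 ← R5 + 3/13·R2.
Swap R3 and R4.
R3 ← R3 / (56/27).
R1 ← R1 + 16/27·R3.
R2 ← R2 + 19/27·R3.
R5 ← R5 − 137/9·R3.
Swap R4 and R5.
R4 ← R4 / (-2915/42).
R1 ← R1 − 24/7·R4.
R2 ← R2 − 101/42·R4.
R3 ← R3 − 187/42·R4.
Rank is 4 with 5 unknowns, leaving r free.

infinitely many solutions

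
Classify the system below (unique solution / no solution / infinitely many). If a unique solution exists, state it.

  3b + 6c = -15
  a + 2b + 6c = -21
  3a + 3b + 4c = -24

Row-reduce the augmented matrix:
Swap R1 and R2.
R3 ← R3 − 3·R1.
R2 ← R2 / (3).
R1 ← R1 − 2·R2.
R3 ← R3 + 3·R2.
R3 ← R3 / (-8).
R1 ← R1 − 2·R3.
R2 ← R2 − 2·R3.
Reading off the reduced rows gives a = -5, b = 1, c = -3.

a = -5, b = 1, c = -3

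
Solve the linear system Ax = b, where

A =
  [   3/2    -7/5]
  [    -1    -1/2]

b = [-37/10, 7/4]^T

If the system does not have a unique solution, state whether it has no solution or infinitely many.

x_1 = -2, x_2 = 1/2

Row-reduce the augmented matrix:
R1 ← R1 / (3/2).
R2 ← R2 + 1·R1.
R2 ← R2 / (-43/30).
R1 ← R1 + 14/15·R2.
Reading off the reduced rows gives x_1 = -2, x_2 = 1/2.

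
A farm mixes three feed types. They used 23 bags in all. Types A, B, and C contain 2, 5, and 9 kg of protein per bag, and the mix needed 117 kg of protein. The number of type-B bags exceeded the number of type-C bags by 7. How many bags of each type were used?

Let a = type-A bags, b = type-B bags, c = type-C bags.
  a + c + b = 23
  2a + 5b + 9c = 117
  b - c = 7
Row-reduce the augmented matrix:
R2 ← R2 − 2·R1.
R2 ← R2 / (3).
R1 ← R1 − 1·R2.
R3 ← R3 − 1·R2.
R3 ← R3 / (-10/3).
R1 ← R1 + 4/3·R3.
R2 ← R2 − 7/3·R3.
Reading off the reduced rows gives a = 6, b = 12, c = 5.

type-A bags: 6, type-B bags: 12, type-C bags: 5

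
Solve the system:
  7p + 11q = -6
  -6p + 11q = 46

p = -4, q = 2

Row-reduce the augmented matrix:
R1 ← R1 / (7).
R2 ← R2 + 6·R1.
R2 ← R2 / (143/7).
R1 ← R1 − 11/7·R2.
Reading off the reduced rows gives p = -4, q = 2.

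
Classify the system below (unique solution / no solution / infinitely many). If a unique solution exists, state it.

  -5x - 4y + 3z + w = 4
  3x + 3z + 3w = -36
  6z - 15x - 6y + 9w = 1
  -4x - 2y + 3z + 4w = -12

no solution

Row-reduce:
R1 ← R1 / (-5).
R2 ← R2 − 3·R1.
R3 ← R3 + 15·R1.
R4 ← R4 + 4·R1.
R2 ← R2 / (-12/5).
R1 ← R1 − 4/5·R2.
R3 ← R3 − 6·R2.
R4 ← R4 − 6/5·R2.
R3 ← R3 / (9).
R1 ← R1 − 1·R3.
R2 ← R2 + 2·R3.
R4 ← R4 − 3·R3.
Row 4 reduces to 0 = -1/3, a contradiction. The system is inconsistent.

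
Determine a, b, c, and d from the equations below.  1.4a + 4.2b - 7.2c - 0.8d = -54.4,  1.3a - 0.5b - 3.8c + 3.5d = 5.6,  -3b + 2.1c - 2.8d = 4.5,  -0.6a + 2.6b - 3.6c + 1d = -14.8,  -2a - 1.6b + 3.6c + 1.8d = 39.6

a = -5, b = -5, c = 3, d = 6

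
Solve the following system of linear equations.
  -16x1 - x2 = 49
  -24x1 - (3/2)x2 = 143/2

no solution

Row-reduce:
R1 ← R1 / (-16).
R2 ← R2 + 24·R1.
Row 2 reduces to 0 = -2, a contradiction. The system is inconsistent.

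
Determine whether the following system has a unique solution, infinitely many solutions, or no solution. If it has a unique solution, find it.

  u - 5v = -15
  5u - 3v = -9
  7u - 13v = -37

no solution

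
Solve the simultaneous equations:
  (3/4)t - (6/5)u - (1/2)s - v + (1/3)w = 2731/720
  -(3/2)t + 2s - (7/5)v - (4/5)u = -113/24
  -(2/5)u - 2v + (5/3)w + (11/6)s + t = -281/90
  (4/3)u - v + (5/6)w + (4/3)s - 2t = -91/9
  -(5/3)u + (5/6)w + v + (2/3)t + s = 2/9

Row-reduce the augmented matrix:
R1 ← R1 / (-6/5).
R2 ← R2 + 4/5·R1.
R3 ← R3 + 2/5·R1.
R4 ← R4 − 4/3·R1.
R5 ← R5 + 5/3·R1.
R2 ← R2 / (-11/15).
R1 ← R1 − 5/6·R2.
R3 ← R3 + 5/3·R2.
R4 ← R4 + 19/9·R2.
R5 ← R5 − 43/18·R2.
R3 ← R3 / (68/33).
R1 ← R1 + 35/66·R3.
R2 ← R2 − 10/33·R3.
R4 ← R4 − 365/198·R3.
R5 ← R5 + 35/99·R3.
R4 ← R4 / (-3653/1224).
R1 ← R1 − 905/408·R4.
R2 ← R2 + 275/102·R4.
R3 ← R3 + 109/68·R4.
R5 ← R5 − 2671/306·R4.
R5 ← R5 / (-1123943/175344).
R1 ← R1 + 96075/58448·R5.
R2 ← R2 − 30405/14612·R5.
R3 ← R3 − 9675/3653·R5.
R4 ← R4 − 717/14612·R5.
Reading off the reduced rows gives u = -3/2, v = -1/3, w = -7/3, s = -3/2, t = 9/4.

u = -3/2, v = -1/3, w = -7/3, s = -3/2, t = 9/4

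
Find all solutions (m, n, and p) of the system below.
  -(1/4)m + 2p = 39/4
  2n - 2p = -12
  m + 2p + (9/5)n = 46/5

Row-reduce the augmented matrix:
R1 ← R1 / (-1/4).
R3 ← R3 − 1·R1.
R2 ← R2 / (2).
R3 ← R3 − 9/5·R2.
R3 ← R3 / (59/5).
R1 ← R1 + 8·R3.
R2 ← R2 + 1·R3.
Reading off the reduced rows gives m = 1, n = -1, p = 5.

m = 1, n = -1, p = 5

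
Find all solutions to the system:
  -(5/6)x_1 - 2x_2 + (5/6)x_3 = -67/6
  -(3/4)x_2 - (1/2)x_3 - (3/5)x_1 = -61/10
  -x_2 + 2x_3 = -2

Row-reduce the augmented matrix:
R1 ← R1 / (-5/6).
R2 ← R2 + 3/5·R1.
R2 ← R2 / (69/100).
R1 ← R1 − 12/5·R2.
R3 ← R3 + 1·R2.
R3 ← R3 / (28/69).
R1 ← R1 − 65/23·R3.
R2 ← R2 + 110/69·R3.
Reading off the reduced rows gives x_1 = 1, x_2 = 6, x_3 = 2.

x_1 = 1, x_2 = 6, x_3 = 2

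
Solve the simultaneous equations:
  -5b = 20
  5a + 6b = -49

a = -5, b = -4

Row-reduce the augmented matrix:
Swap R1 and R2.
R1 ← R1 / (5).
R2 ← R2 / (-5).
R1 ← R1 − 6/5·R2.
Reading off the reduced rows gives a = -5, b = -4.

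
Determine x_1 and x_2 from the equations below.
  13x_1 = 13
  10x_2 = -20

x_1 = 1, x_2 = -2

Row-reduce the augmented matrix:
R1 ← R1 / (13).
R2 ← R2 / (10).
Reading off the reduced rows gives x_1 = 1, x_2 = -2.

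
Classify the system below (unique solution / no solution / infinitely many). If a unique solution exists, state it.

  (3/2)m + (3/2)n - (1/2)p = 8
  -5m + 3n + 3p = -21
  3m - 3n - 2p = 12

no solution

Row-reduce:
R1 ← R1 / (3/2).
R2 ← R2 + 5·R1.
R3 ← R3 − 3·R1.
R2 ← R2 / (8).
R1 ← R1 − 1·R2.
R3 ← R3 + 6·R2.
Row 3 reduces to 0 = 1/4, a contradiction. The system is inconsistent.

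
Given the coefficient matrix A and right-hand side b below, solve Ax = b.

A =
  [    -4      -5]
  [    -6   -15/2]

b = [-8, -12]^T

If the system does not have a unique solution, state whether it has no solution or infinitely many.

Row-reduce:
R1 ← R1 / (-4).
R2 ← R2 + 6·R1.
Rank is 1 with 2 unknowns, leaving x_2 free.

infinitely many solutions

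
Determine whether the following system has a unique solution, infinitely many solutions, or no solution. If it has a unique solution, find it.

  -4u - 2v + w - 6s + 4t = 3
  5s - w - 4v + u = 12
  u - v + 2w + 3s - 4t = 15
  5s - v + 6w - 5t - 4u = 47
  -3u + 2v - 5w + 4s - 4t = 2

u = -3, v = -2, w = 3, s = 2, t = -1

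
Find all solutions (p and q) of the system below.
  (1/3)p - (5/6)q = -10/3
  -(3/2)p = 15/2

p = -5, q = 2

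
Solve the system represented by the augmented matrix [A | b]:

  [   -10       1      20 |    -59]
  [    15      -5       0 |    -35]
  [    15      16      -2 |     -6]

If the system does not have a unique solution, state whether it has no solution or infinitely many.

Row-reduce the augmented matrix:
R1 ← R1 / (-10).
R2 ← R2 − 15·R1.
R3 ← R3 − 15·R1.
R2 ← R2 / (-7/2).
R1 ← R1 + 1/10·R2.
R3 ← R3 − 35/2·R2.
R3 ← R3 / (178).
R1 ← R1 + 20/7·R3.
R2 ← R2 + 60/7·R3.
Reading off the reduced rows gives x_1 = -2, x_2 = 1, x_3 = -4.

x_1 = -2, x_2 = 1, x_3 = -4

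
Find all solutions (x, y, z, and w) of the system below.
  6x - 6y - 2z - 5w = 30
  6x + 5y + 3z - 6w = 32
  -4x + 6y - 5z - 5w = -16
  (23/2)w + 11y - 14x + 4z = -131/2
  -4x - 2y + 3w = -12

no solution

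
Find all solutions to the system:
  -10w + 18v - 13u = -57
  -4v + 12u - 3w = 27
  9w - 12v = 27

u = 1, v = -3, w = -1

Row-reduce the augmented matrix:
R1 ← R1 / (-13).
R2 ← R2 − 12·R1.
R2 ← R2 / (164/13).
R1 ← R1 + 18/13·R2.
R3 ← R3 + 12·R2.
R3 ← R3 / (-108/41).
R1 ← R1 + 47/82·R3.
R2 ← R2 + 159/164·R3.
Reading off the reduced rows gives u = 1, v = -3, w = -1.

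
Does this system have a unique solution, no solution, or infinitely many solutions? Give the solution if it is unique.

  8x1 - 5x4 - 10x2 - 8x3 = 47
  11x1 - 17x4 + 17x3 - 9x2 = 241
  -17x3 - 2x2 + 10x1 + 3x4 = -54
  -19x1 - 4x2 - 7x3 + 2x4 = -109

Row-reduce the augmented matrix:
R1 ← R1 / (8).
R2 ← R2 − 11·R1.
R3 ← R3 − 10·R1.
R4 ← R4 + 19·R1.
R2 ← R2 / (19/4).
R1 ← R1 + 5/4·R2.
R3 ← R3 − 21/2·R2.
R4 ← R4 + 111/4·R2.
R3 ← R3 / (-1309/19).
R1 ← R1 − 121/19·R3.
R2 ← R2 − 112/19·R3.
R4 ← R4 − 2614/19·R3.
R4 ← R4 / (-15341/2618).
R1 ← R1 + 87/238·R4.
R2 ← R2 − 215/374·R4.
R3 ← R3 + 601/1309·R4.
Reading off the reduced rows gives x1 = 4, x2 = -3, x3 = 5, x4 = -5.

x1 = 4, x2 = -3, x3 = 5, x4 = -5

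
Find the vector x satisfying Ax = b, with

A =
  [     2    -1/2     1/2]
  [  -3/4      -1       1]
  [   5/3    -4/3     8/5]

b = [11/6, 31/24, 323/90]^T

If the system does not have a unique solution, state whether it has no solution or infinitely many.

x_1 = 1/2, x_2 = 1/3, x_3 = 2

Row-reduce the augmented matrix:
R1 ← R1 / (2).
R2 ← R2 + 3/4·R1.
R3 ← R3 − 5/3·R1.
R2 ← R2 / (-19/16).
R1 ← R1 + 1/4·R2.
R3 ← R3 + 11/12·R2.
R3 ← R3 / (4/15).
R2 ← R2 + 1·R3.
Reading off the reduced rows gives x_1 = 1/2, x_2 = 1/3, x_3 = 2.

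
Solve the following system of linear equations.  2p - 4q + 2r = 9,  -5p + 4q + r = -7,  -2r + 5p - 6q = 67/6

Row-reduce the augmented matrix:
R1 ← R1 / (2).
R2 ← R2 + 5·R1.
R3 ← R3 − 5·R1.
R2 ← R2 / (-6).
R1 ← R1 + 2·R2.
R3 ← R3 − 4·R2.
R3 ← R3 / (-3).
R1 ← R1 + 1·R3.
R2 ← R2 + 1·R3.
Reading off the reduced rows gives p = -1/3, q = -9/4, r = 1/3.

p = -1/3, q = -9/4, r = 1/3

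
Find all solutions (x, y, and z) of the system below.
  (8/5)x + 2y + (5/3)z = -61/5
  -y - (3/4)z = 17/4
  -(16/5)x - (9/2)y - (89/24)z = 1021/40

no solution

Row-reduce:
R1 ← R1 / (8/5).
R3 ← R3 + 16/5·R1.
R2 ← R2 / (-1).
R1 ← R1 − 5/4·R2.
R3 ← R3 + 1/2·R2.
Row 3 reduces to 0 = -1, a contradiction. The system is inconsistent.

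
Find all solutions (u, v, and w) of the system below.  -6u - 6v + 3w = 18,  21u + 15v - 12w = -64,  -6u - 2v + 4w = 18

Row-reduce:
R1 ← R1 / (-6).
R2 ← R2 − 21·R1.
R3 ← R3 + 6·R1.
R2 ← R2 / (-6).
R1 ← R1 − 1·R2.
R3 ← R3 − 4·R2.
Row 3 reduces to 0 = -2/3, a contradiction. The system is inconsistent.

no solution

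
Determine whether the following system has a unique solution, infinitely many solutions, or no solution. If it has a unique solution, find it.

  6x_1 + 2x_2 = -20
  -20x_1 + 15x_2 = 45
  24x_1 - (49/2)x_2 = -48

no solution

Row-reduce:
R1 ← R1 / (6).
R2 ← R2 + 20·R1.
R3 ← R3 − 24·R1.
R2 ← R2 / (65/3).
R1 ← R1 − 1/3·R2.
R3 ← R3 + 65/2·R2.
Row 3 reduces to 0 = -1/2, a contradiction. The system is inconsistent.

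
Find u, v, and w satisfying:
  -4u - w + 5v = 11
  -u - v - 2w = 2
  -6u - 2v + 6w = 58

u = -6, v = -2, w = 3

Row-reduce the augmented matrix:
R1 ← R1 / (-4).
R2 ← R2 + 1·R1.
R3 ← R3 + 6·R1.
R2 ← R2 / (-9/4).
R1 ← R1 + 5/4·R2.
R3 ← R3 + 19/2·R2.
R3 ← R3 / (134/9).
R1 ← R1 − 11/9·R3.
R2 ← R2 − 7/9·R3.
Reading off the reduced rows gives u = -6, v = -2, w = 3.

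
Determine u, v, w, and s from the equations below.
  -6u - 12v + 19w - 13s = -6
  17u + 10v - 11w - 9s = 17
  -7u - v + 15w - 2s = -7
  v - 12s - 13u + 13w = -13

u = 1, v = 0, w = 0, s = 0

Row-reduce the augmented matrix:
R1 ← R1 / (-6).
R2 ← R2 − 17·R1.
R3 ← R3 + 7·R1.
R4 ← R4 + 13·R1.
R2 ← R2 / (-24).
R1 ← R1 − 2·R2.
R3 ← R3 − 13·R2.
R4 ← R4 − 27·R2.
R3 ← R3 / (2309/144).
R1 ← R1 − 29/72·R3.
R2 ← R2 + 257/144·R3.
R4 ← R4 − 961/48·R3.
R4 ← R4 / (-48114/2309).
R1 ← R1 + 3140/2309·R4.
R2 ← R2 − 1413/2309·R4.
R3 ← R3 + 1679/2309·R4.
Reading off the reduced rows gives u = 1, v = 0, w = 0, s = 0.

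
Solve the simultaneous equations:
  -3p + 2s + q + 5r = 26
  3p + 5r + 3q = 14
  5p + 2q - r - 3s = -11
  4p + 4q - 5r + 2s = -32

Row-reduce the augmented matrix:
R1 ← R1 / (-3).
R2 ← R2 − 3·R1.
R3 ← R3 − 5·R1.
R4 ← R4 − 4·R1.
R2 ← R2 / (4).
R1 ← R1 + 1/3·R2.
R3 ← R3 − 11/3·R2.
R4 ← R4 − 16/3·R2.
R3 ← R3 / (-11/6).
R1 ← R1 + 5/6·R3.
R2 ← R2 − 5/2·R3.
R4 ← R4 + 35/3·R3.
R4 ← R4 / (127/11).
R1 ← R1 − 2/11·R4.
R2 ← R2 + 17/11·R4.
R3 ← R3 − 9/11·R4.
Reading off the reduced rows gives p = -3, q = 1, r = 4, s = -2.

p = -3, q = 1, r = 4, s = -2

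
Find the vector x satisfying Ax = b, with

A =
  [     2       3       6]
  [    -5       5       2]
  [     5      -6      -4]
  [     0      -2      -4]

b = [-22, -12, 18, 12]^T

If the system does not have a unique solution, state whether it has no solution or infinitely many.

x_1 = -2, x_2 = -4, x_3 = -1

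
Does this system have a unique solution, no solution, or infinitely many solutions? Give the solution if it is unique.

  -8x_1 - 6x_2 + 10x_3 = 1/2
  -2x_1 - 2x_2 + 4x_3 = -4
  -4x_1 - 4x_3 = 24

Row-reduce:
R1 ← R1 / (-8).
R2 ← R2 + 2·R1.
R3 ← R3 + 4·R1.
R2 ← R2 / (-1/2).
R1 ← R1 − 3/4·R2.
R3 ← R3 − 3·R2.
Row 3 reduces to 0 = -1, a contradiction. The system is inconsistent.

no solution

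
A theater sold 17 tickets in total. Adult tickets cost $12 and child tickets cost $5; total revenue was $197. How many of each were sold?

adult tickets: 16, child tickets: 1

Let a = adult tickets, c = child tickets.
  a + c = 17
  12a + 5c = 197
Row-reduce the augmented matrix:
R2 ← R2 − 12·R1.
R2 ← R2 / (-7).
R1 ← R1 − 1·R2.
Reading off the reduced rows gives a = 16, c = 1.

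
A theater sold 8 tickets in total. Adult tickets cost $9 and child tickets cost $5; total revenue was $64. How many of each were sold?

adult tickets: 6, child tickets: 2

Let a = adult tickets, c = child tickets.
  a + c = 8
  9a + 5c = 64
Row-reduce the augmented matrix:
R2 ← R2 − 9·R1.
R2 ← R2 / (-4).
R1 ← R1 − 1·R2.
Reading off the reduced rows gives a = 6, c = 2.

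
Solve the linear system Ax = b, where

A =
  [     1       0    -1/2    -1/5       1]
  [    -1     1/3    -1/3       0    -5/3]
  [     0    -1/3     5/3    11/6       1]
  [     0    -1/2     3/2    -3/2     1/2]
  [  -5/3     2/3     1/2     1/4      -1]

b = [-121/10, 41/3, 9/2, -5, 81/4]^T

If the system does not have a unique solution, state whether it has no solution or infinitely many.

x_1 = -6, x_2 = 6, x_3 = 3, x_4 = 3, x_5 = -4

Row-reduce the augmented matrix:
R2 ← R2 + 1·R1.
R5 ← R5 + 5/3·R1.
R2 ← R2 / (1/3).
R3 ← R3 + 1/3·R2.
R4 ← R4 + 1/2·R2.
R5 ← R5 − 2/3·R2.
R3 ← R3 / (5/6).
R1 ← R1 + 1/2·R3.
R2 ← R2 + 5/2·R3.
R4 ← R4 − 1/4·R3.
R5 ← R5 − 4/3·R3.
R4 ← R4 / (-229/100).
R1 ← R1 − 39/50·R4.
R2 ← R2 − 43/10·R4.
R3 ← R3 − 49/25·R4.
R5 ← R5 + 689/300·R4.
R5 ← R5 / (1421/687).
R1 ← R1 − 228/229·R5.
R2 ← R2 + 487/229·R5.
R3 ← R3 + 26/229·R5.
R4 ← R4 − 60/229·R5.
Reading off the reduced rows gives x_1 = -6, x_2 = 6, x_3 = 3, x_4 = 3, x_5 = -4.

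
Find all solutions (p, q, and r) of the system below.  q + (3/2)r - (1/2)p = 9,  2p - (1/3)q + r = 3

Row-reduce:
R1 ← R1 / (-1/2).
R2 ← R2 − 2·R1.
R2 ← R2 / (11/3).
R1 ← R1 + 2·R2.
Rank is 2 with 3 unknowns, leaving r free.

infinitely many solutions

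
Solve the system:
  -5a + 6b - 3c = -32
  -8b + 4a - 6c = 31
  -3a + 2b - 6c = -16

no solution

Row-reduce:
R1 ← R1 / (-5).
R2 ← R2 − 4·R1.
R3 ← R3 + 3·R1.
R2 ← R2 / (-16/5).
R1 ← R1 + 6/5·R2.
R3 ← R3 + 8/5·R2.
Row 3 reduces to 0 = 1/2, a contradiction. The system is inconsistent.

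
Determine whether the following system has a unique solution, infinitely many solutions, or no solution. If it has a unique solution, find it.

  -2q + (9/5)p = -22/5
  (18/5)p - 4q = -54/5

no solution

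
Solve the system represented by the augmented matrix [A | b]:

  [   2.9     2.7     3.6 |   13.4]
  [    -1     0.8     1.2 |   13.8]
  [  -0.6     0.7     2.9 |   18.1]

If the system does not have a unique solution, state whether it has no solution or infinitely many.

x_1 = -5, x_2 = 5, x_3 = 4

Row-reduce the augmented matrix:
R1 ← R1 / (29/10).
R2 ← R2 + 1·R1.
R3 ← R3 + 3/5·R1.
R2 ← R2 / (251/145).
R1 ← R1 − 27/29·R2.
R3 ← R3 − 73/58·R2.
R3 ← R3 / (4693/2510).
R1 ← R1 + 18/251·R3.
R2 ← R2 − 354/251·R3.
Reading off the reduced rows gives x_1 = -5, x_2 = 5, x_3 = 4.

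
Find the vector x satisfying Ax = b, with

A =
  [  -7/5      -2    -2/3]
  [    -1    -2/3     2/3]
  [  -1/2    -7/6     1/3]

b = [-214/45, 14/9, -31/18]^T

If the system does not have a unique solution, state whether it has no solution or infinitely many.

x_1 = -2, x_2 = 3, x_3 = 7/3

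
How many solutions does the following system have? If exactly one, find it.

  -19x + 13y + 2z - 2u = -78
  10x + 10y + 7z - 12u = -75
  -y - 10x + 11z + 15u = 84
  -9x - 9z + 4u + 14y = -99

x = 0, y = -6, z = 3, u = 3

Row-reduce the augmented matrix:
R1 ← R1 / (-19).
R2 ← R2 − 10·R1.
R3 ← R3 + 10·R1.
R4 ← R4 + 9·R1.
R2 ← R2 / (320/19).
R1 ← R1 + 13/19·R2.
R3 ← R3 + 149/19·R2.
R4 ← R4 − 149/19·R2.
R3 ← R3 / (4383/320).
R1 ← R1 − 71/320·R3.
R2 ← R2 − 153/320·R3.
R4 ← R4 + 4383/320·R3.
R4 ← R4 / (21).
R1 ← R1 + 857/1461·R4.
R2 ← R2 + 547/487·R4.
R3 ← R3 − 1064/1461·R4.
Reading off the reduced rows gives x = 0, y = -6, z = 3, u = 3.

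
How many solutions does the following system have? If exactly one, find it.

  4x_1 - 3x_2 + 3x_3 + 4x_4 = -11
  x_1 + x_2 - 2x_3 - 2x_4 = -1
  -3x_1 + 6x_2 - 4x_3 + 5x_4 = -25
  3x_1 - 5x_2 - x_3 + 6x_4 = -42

x_1 = -1, x_2 = 2, x_3 = 5, x_4 = -4

Row-reduce the augmented matrix:
R1 ← R1 / (4).
R2 ← R2 − 1·R1.
R3 ← R3 + 3·R1.
R4 ← R4 − 3·R1.
R2 ← R2 / (7/4).
R1 ← R1 + 3/4·R2.
R3 ← R3 − 15/4·R2.
R4 ← R4 + 11/4·R2.
R3 ← R3 / (29/7).
R1 ← R1 + 3/7·R3.
R2 ← R2 + 11/7·R3.
R4 ← R4 + 53/7·R3.
R4 ← R4 / (715/29).
R1 ← R1 − 35/29·R4.
R2 ← R2 − 109/29·R4.
R3 ← R3 − 101/29·R4.
Reading off the reduced rows gives x_1 = -1, x_2 = 2, x_3 = 5, x_4 = -4.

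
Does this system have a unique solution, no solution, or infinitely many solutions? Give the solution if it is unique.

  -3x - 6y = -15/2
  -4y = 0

x = 5/2, y = 0

Row-reduce the augmented matrix:
R1 ← R1 / (-3).
R2 ← R2 / (-4).
R1 ← R1 − 2·R2.
Reading off the reduced rows gives x = 5/2, y = 0.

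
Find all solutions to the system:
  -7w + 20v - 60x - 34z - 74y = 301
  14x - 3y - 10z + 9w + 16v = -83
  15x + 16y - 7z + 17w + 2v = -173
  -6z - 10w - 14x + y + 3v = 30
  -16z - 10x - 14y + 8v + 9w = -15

infinitely many solutions

Row-reduce:
R1 ← R1 / (-60).
R2 ← R2 − 14·R1.
R3 ← R3 − 15·R1.
R4 ← R4 + 14·R1.
R5 ← R5 + 10·R1.
R2 ← R2 / (-304/15).
R1 ← R1 − 37/30·R2.
R3 ← R3 + 5/2·R2.
R4 ← R4 − 274/15·R2.
R5 ← R5 + 5/3·R2.
R3 ← R3 / (-8079/608).
R1 ← R1 + 319/608·R3.
R2 ← R2 − 269/304·R3.
R4 ← R4 + 2163/152·R3.
R5 ← R5 + 2693/304·R3.
R4 ← R4 / (-46011/2693).
R1 ← R1 + 7/5386·R4.
R2 ← R2 − 1593/2693·R4.
R3 ← R3 + 5813/5386·R4.
Rank is 4 with 5 unknowns, leaving v free.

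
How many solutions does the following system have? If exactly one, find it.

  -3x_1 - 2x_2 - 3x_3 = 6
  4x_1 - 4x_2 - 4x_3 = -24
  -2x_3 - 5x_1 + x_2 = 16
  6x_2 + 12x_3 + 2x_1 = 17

Row-reduce:
R1 ← R1 / (-3).
R2 ← R2 − 4·R1.
R3 ← R3 + 5·R1.
R4 ← R4 − 2·R1.
R2 ← R2 / (-20/3).
R1 ← R1 − 2/3·R2.
R3 ← R3 − 13/3·R2.
R4 ← R4 − 14/3·R2.
R3 ← R3 / (-11/5).
R1 ← R1 − 1/5·R3.
R2 ← R2 − 6/5·R3.
R4 ← R4 − 22/5·R3.
Row 4 reduces to 0 = 1, a contradiction. The system is inconsistent.

no solution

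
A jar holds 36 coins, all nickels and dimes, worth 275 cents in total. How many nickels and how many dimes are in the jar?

nickels: 17, dimes: 19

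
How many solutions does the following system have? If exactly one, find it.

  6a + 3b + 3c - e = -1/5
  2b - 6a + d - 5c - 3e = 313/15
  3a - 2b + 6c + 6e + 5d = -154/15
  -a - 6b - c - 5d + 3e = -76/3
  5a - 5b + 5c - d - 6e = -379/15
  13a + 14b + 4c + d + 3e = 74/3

Row-reduce the augmented matrix:
R1 ← R1 / (6).
R2 ← R2 + 6·R1.
R3 ← R3 − 3·R1.
R4 ← R4 + 1·R1.
R5 ← R5 − 5·R1.
R6 ← R6 − 13·R1.
R2 ← R2 / (5).
R1 ← R1 − 1/2·R2.
R3 ← R3 + 7/2·R2.
R4 ← R4 + 11/2·R2.
R5 ← R5 + 15/2·R2.
R6 ← R6 − 15/2·R2.
R3 ← R3 / (31/10).
R1 ← R1 − 7/10·R3.
R2 ← R2 + 2/5·R3.
R4 ← R4 + 27/10·R3.
R5 ← R5 + 1/2·R3.
R6 ← R6 − 1/2·R3.
R4 ← R4 / (33/31).
R1 ← R1 + 43/31·R4.
R2 ← R2 − 29/31·R4.
R3 ← R3 − 57/31·R4.
R5 ← R5 − 44/31·R4.
R6 ← R6 + 44/31·R4.
R5 ← R5 / (-115/9).
R1 ← R1 − 14/9·R5.
R2 ← R2 + 16/9·R5.
R3 ← R3 + 5/3·R5.
R4 ← R4 − 14/9·R5.
R6 ← R6 − 115/9·R5.
R6 reduces to 0 = 0, so the extra equation is consistent.
Reading off the reduced rows gives a = -1, b = 3, c = -6/5, d = 5/3, e = -2/5.

a = -1, b = 3, c = -6/5, d = 5/3, e = -2/5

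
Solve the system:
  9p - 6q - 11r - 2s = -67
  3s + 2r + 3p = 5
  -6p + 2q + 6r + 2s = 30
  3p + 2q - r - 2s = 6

Row-reduce:
R1 ← R1 / (9).
R2 ← R2 − 3·R1.
R3 ← R3 + 6·R1.
R4 ← R4 − 3·R1.
R2 ← R2 / (2).
R1 ← R1 + 2/3·R2.
R3 ← R3 + 2·R2.
R4 ← R4 − 4·R2.
R3 ← R3 / (13/3).
R1 ← R1 − 2/3·R3.
R2 ← R2 − 17/6·R3.
R4 ← R4 + 26/3·R3.
Row 4 reduces to 0 = -1, a contradiction. The system is inconsistent.

no solution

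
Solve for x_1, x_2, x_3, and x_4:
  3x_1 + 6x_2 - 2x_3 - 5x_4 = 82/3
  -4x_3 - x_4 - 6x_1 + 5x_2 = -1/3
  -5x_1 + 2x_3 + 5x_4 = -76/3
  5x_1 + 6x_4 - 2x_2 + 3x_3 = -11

x_1 = 2, x_2 = 1, x_3 = -1, x_4 = -8/3

Row-reduce the augmented matrix:
R1 ← R1 / (3).
R2 ← R2 + 6·R1.
R3 ← R3 + 5·R1.
R4 ← R4 − 5·R1.
R2 ← R2 / (17).
R1 ← R1 − 2·R2.
R3 ← R3 − 10·R2.
R4 ← R4 + 12·R2.
R3 ← R3 / (172/51).
R1 ← R1 − 14/51·R3.
R2 ← R2 + 8/17·R3.
R4 ← R4 − 35/51·R3.
R4 ← R4 / (255/43).
R1 ← R1 + 27/43·R4.
R2 ← R2 + 9/43·R4.
R3 ← R3 − 40/43·R4.
Reading off the reduced rows gives x_1 = 2, x_2 = 1, x_3 = -1, x_4 = -8/3.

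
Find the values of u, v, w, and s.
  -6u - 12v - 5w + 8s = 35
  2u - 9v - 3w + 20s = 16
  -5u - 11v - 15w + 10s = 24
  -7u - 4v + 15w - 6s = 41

Row-reduce the augmented matrix:
R1 ← R1 / (-6).
R2 ← R2 − 2·R1.
R3 ← R3 + 5·R1.
R4 ← R4 + 7·R1.
R2 ← R2 / (-13).
R1 ← R1 − 2·R2.
R3 ← R3 + 1·R2.
R4 ← R4 − 10·R2.
R3 ← R3 / (-817/78).
R1 ← R1 − 3/26·R3.
R2 ← R2 − 14/39·R3.
R4 ← R4 − 1345/78·R3.
R4 ← R4 / (3856/817).
R1 ← R1 − 1774/817·R4.
R2 ← R2 + 1380/817·R4.
R3 ← R3 + 124/817·R4.
Reading off the reduced rows gives u = -6, v = 1, w = 1, s = 2.

u = -6, v = 1, w = 1, s = 2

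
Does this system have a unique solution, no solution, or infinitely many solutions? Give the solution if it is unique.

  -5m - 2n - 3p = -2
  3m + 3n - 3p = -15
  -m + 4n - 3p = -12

m = -1, n = -1, p = 3

Row-reduce the augmented matrix:
R1 ← R1 / (-5).
R2 ← R2 − 3·R1.
R3 ← R3 + 1·R1.
R2 ← R2 / (9/5).
R1 ← R1 − 2/5·R2.
R3 ← R3 − 22/5·R2.
R3 ← R3 / (28/3).
R1 ← R1 − 5/3·R3.
R2 ← R2 + 8/3·R3.
Reading off the reduced rows gives m = -1, n = -1, p = 3.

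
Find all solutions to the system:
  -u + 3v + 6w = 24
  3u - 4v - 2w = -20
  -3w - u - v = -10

u = 0, v = 4, w = 2

Row-reduce the augmented matrix:
R1 ← R1 / (-1).
R2 ← R2 − 3·R1.
R3 ← R3 + 1·R1.
R2 ← R2 / (5).
R1 ← R1 + 3·R2.
R3 ← R3 + 4·R2.
R3 ← R3 / (19/5).
R1 ← R1 − 18/5·R3.
R2 ← R2 − 16/5·R3.
Reading off the reduced rows gives u = 0, v = 4, w = 2.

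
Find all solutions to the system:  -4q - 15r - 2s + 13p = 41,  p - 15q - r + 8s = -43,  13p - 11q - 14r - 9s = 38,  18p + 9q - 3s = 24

p = 0, q = 2, r = -3, s = -2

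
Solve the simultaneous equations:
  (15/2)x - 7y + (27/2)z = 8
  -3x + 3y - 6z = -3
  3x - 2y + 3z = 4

Row-reduce:
R1 ← R1 / (15/2).
R2 ← R2 + 3·R1.
R3 ← R3 − 3·R1.
R2 ← R2 / (1/5).
R1 ← R1 + 14/15·R2.
R3 ← R3 − 4/5·R2.
Rank is 2 with 3 unknowns, leaving z free.

infinitely many solutions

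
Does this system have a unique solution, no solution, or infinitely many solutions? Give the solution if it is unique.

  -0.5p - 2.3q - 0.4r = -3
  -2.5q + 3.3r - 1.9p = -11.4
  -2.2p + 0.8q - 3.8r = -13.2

p = 6, q = 0, r = 0

Row-reduce the augmented matrix:
R1 ← R1 / (-1/2).
R2 ← R2 + 19/10·R1.
R3 ← R3 + 11/5·R1.
R2 ← R2 / (156/25).
R1 ← R1 − 23/5·R2.
R3 ← R3 − 273/25·R2.
R3 ← R3 / (-419/40).
R1 ← R1 + 859/312·R3.
R2 ← R2 − 241/312·R3.
Reading off the reduced rows gives p = 6, q = 0, r = 0.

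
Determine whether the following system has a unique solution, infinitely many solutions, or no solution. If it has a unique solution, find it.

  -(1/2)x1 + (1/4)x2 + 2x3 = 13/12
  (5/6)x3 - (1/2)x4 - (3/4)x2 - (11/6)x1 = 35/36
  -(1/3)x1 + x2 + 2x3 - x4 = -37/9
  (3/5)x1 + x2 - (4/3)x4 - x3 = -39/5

Row-reduce the augmented matrix:
R1 ← R1 / (-1/2).
R2 ← R2 + 11/6·R1.
R3 ← R3 + 1/3·R1.
R4 ← R4 − 3/5·R1.
R2 ← R2 / (-5/3).
R1 ← R1 + 1/2·R2.
R3 ← R3 − 5/6·R2.
R4 ← R4 − 13/10·R2.
R3 ← R3 / (-31/12).
R1 ← R1 + 41/20·R3.
R2 ← R2 − 39/10·R3.
R4 ← R4 + 367/100·R3.
R4 ← R4 / (122/2325).
R1 ← R1 − 177/155·R4.
R2 ← R2 + 246/155·R4.
R3 ← R3 − 15/31·R4.
Reading off the reduced rows gives x1 = 1/3, x2 = -3, x3 = 1, x4 = 3.

x1 = 1/3, x2 = -3, x3 = 1, x4 = 3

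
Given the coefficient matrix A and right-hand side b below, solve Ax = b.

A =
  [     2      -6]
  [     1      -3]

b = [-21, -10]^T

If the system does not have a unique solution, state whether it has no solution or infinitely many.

no solution

Row-reduce:
R1 ← R1 / (2).
R2 ← R2 − 1·R1.
Row 2 reduces to 0 = 1/2, a contradiction. The system is inconsistent.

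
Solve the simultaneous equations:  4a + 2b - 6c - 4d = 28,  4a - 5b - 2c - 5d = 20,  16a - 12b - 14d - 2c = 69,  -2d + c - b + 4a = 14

no solution

Row-reduce:
R1 ← R1 / (4).
R2 ← R2 − 4·R1.
R3 ← R3 − 16·R1.
R4 ← R4 − 4·R1.
R2 ← R2 / (-7).
R1 ← R1 − 1/2·R2.
R3 ← R3 + 20·R2.
R4 ← R4 + 3·R2.
R3 ← R3 / (74/7).
R1 ← R1 + 17/14·R3.
R2 ← R2 + 4/7·R3.
R4 ← R4 − 37/7·R3.
Row 4 reduces to 0 = -1/2, a contradiction. The system is inconsistent.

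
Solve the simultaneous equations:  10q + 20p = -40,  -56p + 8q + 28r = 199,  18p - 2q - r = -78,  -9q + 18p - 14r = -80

Row-reduce:
R1 ← R1 / (20).
R2 ← R2 + 56·R1.
R3 ← R3 − 18·R1.
R4 ← R4 − 18·R1.
R2 ← R2 / (36).
R1 ← R1 − 1/2·R2.
R3 ← R3 + 11·R2.
R4 ← R4 + 18·R2.
R3 ← R3 / (68/9).
R1 ← R1 + 7/18·R3.
R2 ← R2 − 7/9·R3.
Row 4 reduces to 0 = -1/2, a contradiction. The system is inconsistent.

no solution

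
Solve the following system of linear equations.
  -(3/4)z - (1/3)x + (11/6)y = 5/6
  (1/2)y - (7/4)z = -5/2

Row-reduce:
R1 ← R1 / (-1/3).
R2 ← R2 / (1/2).
R1 ← R1 + 11/2·R2.
Rank is 2 with 3 unknowns, leaving z free.

infinitely many solutions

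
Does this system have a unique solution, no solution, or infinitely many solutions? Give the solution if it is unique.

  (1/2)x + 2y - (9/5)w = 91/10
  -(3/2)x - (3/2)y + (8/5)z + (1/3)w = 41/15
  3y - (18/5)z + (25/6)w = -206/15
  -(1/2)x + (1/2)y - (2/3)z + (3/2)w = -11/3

infinitely many solutions

Row-reduce:
R1 ← R1 / (1/2).
R2 ← R2 + 3/2·R1.
R4 ← R4 + 1/2·R1.
R2 ← R2 / (9/2).
R1 ← R1 − 4·R2.
R3 ← R3 − 3·R2.
R4 ← R4 − 5/2·R2.
R3 ← R3 / (-14/3).
R1 ← R1 + 64/45·R3.
R2 ← R2 − 16/45·R3.
R4 ← R4 + 14/9·R3.
Rank is 3 with 4 unknowns, leaving w free.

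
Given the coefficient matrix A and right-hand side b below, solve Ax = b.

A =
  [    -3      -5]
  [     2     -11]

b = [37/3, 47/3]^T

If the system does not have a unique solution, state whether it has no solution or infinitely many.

Row-reduce the augmented matrix:
R1 ← R1 / (-3).
R2 ← R2 − 2·R1.
R2 ← R2 / (-43/3).
R1 ← R1 − 5/3·R2.
Reading off the reduced rows gives x_1 = -4/3, x_2 = -5/3.

x_1 = -4/3, x_2 = -5/3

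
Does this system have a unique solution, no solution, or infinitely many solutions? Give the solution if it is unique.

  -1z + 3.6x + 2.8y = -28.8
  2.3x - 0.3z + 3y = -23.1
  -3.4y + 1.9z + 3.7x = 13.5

x = -3, y = -5, z = 4

Row-reduce the augmented matrix:
R1 ← R1 / (18/5).
R2 ← R2 − 23/10·R1.
R3 ← R3 − 37/10·R1.
R2 ← R2 / (109/90).
R1 ← R1 − 7/9·R2.
R3 ← R3 + 113/18·R2.
R3 ← R3 / (2553/545).
R1 ← R1 + 54/109·R3.
R2 ← R2 − 61/218·R3.
Reading off the reduced rows gives x = -3, y = -5, z = 4.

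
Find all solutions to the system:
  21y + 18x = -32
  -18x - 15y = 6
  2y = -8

no solution

Row-reduce:
R1 ← R1 / (18).
R2 ← R2 + 18·R1.
R2 ← R2 / (6).
R1 ← R1 − 7/6·R2.
R3 ← R3 − 2·R2.
Row 3 reduces to 0 = 2/3, a contradiction. The system is inconsistent.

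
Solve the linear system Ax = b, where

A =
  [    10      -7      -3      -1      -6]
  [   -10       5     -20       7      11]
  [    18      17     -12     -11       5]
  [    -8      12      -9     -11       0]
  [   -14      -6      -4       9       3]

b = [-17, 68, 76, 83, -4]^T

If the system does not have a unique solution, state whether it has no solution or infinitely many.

infinitely many solutions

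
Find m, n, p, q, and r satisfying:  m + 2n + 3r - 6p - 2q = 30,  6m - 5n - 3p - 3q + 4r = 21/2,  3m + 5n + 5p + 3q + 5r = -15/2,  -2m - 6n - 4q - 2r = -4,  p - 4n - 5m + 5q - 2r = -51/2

m = 0, n = 2, p = -3, q = -5/2, r = 1

Row-reduce the augmented matrix:
R2 ← R2 − 6·R1.
R3 ← R3 − 3·R1.
R4 ← R4 + 2·R1.
R5 ← R5 + 5·R1.
R2 ← R2 / (-17).
R1 ← R1 − 2·R2.
R3 ← R3 + 1·R2.
R4 ← R4 + 2·R2.
R5 ← R5 − 6·R2.
R3 ← R3 / (358/17).
R1 ← R1 + 36/17·R3.
R2 ← R2 + 33/17·R3.
R4 ← R4 + 270/17·R3.
R5 ← R5 + 295/17·R3.
R4 ← R4 / (-478/179).
R1 ← R1 + 16/179·R4.
R2 ← R2 − 45/179·R4.
R3 ← R3 − 72/179·R4.
R5 ← R5 − 923/179·R4.
R5 ← R5 / (2801/239).
R1 ← R1 − 221/239·R5.
R2 ← R2 − 200/239·R5.
R3 ← R3 − 81/239·R5.
R4 ← R4 + 291/239·R5.
Reading off the reduced rows gives m = 0, n = 2, p = -3, q = -5/2, r = 1.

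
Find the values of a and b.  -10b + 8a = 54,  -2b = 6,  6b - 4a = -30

a = 3, b = -3

Row-reduce the augmented matrix:
R1 ← R1 / (8).
R3 ← R3 + 4·R1.
R2 ← R2 / (-2).
R1 ← R1 + 5/4·R2.
R3 ← R3 − 1·R2.
R3 reduces to 0 = 0, so the extra equation is consistent.
Reading off the reduced rows gives a = 3, b = -3.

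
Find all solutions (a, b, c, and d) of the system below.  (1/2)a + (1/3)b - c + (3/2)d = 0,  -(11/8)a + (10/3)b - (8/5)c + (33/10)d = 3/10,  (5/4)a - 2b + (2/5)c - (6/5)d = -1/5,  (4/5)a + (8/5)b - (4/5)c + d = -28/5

infinitely many solutions

Row-reduce:
R1 ← R1 / (1/2).
R2 ← R2 + 11/8·R1.
R3 ← R3 − 5/4·R1.
R4 ← R4 − 4/5·R1.
R2 ← R2 / (17/4).
R1 ← R1 − 2/3·R2.
R3 ← R3 + 17/6·R2.
R4 ← R4 − 16/15·R2.
Swap R3 and R4.
R3 ← R3 / (804/425).
R1 ← R1 + 112/85·R3.
R2 ← R2 + 87/85·R3.
Rank is 3 with 4 unknowns, leaving d free.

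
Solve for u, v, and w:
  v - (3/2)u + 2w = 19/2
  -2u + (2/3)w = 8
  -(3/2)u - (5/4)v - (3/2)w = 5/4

Row-reduce the augmented matrix:
R1 ← R1 / (-3/2).
R2 ← R2 + 2·R1.
R3 ← R3 + 3/2·R1.
R2 ← R2 / (-4/3).
R1 ← R1 + 2/3·R2.
R3 ← R3 + 9/4·R2.
R3 ← R3 / (-1/8).
R1 ← R1 + 1/3·R3.
R2 ← R2 − 3/2·R3.
Reading off the reduced rows gives u = -3, v = -1, w = 3.

u = -3, v = -1, w = 3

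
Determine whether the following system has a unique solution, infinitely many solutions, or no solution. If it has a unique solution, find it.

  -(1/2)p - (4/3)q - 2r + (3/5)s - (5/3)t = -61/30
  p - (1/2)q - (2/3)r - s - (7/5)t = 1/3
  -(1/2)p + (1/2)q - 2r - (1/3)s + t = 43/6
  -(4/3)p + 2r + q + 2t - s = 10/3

infinitely many solutions

Row-reduce:
R1 ← R1 / (-1/2).
R2 ← R2 − 1·R1.
R3 ← R3 + 1/2·R1.
R4 ← R4 + 4/3·R1.
R2 ← R2 / (-19/6).
R1 ← R1 − 8/3·R2.
R3 ← R3 − 11/6·R2.
R4 ← R4 − 41/9·R2.
R3 ← R3 / (-154/57).
R1 ← R1 − 4/57·R3.
R2 ← R2 − 28/19·R3.
R4 ← R4 − 106/171·R3.
R4 ← R4 / (-8662/3465).
R1 ← R1 + 1216/1155·R4.
R2 ← R2 + 28/55·R4.
R3 ← R3 − 233/770·R4.
Rank is 4 with 5 unknowns, leaving t free.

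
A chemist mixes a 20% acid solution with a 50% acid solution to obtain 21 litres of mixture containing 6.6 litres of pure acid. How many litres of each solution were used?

Let a = litres of solution A, b = litres of solution B.
  a + b = 21
  (1/5)a + (1/2)b = 33/5
Row-reduce the augmented matrix:
R2 ← R2 − 1/5·R1.
R2 ← R2 / (3/10).
R1 ← R1 − 1·R2.
Reading off the reduced rows gives a = 13, b = 8.

litres of solution A: 13, litres of solution B: 8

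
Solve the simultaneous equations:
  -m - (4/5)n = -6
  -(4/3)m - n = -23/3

m = 2, n = 5

Row-reduce the augmented matrix:
R1 ← R1 / (-1).
R2 ← R2 + 4/3·R1.
R2 ← R2 / (1/15).
R1 ← R1 − 4/5·R2.
Reading off the reduced rows gives m = 2, n = 5.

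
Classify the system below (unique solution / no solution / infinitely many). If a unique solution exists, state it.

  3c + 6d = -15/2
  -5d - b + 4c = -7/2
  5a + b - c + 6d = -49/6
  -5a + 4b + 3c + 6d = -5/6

Row-reduce the augmented matrix:
Swap R1 and R3.
R1 ← R1 / (5).
R4 ← R4 + 5·R1.
R2 ← R2 / (-1).
R1 ← R1 − 1/5·R2.
R4 ← R4 − 5·R2.
R3 ← R3 / (3).
R1 ← R1 − 3/5·R3.
R2 ← R2 + 4·R3.
R4 ← R4 − 22·R3.
R4 ← R4 / (-57).
R1 ← R1 + 1·R4.
R2 ← R2 − 13·R4.
R3 ← R3 − 2·R4.
Reading off the reduced rows gives a = -4/3, b = 0, c = -3/2, d = -1/2.

a = -4/3, b = 0, c = -3/2, d = -1/2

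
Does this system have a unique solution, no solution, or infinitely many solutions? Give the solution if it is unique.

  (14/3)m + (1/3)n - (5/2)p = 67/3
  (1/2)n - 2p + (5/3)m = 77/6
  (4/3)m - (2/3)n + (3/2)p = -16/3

no solution

Row-reduce:
R1 ← R1 / (14/3).
R2 ← R2 − 5/3·R1.
R3 ← R3 − 4/3·R1.
R2 ← R2 / (8/21).
R1 ← R1 − 1/14·R2.
R3 ← R3 + 16/21·R2.
Row 3 reduces to 0 = -2, a contradiction. The system is inconsistent.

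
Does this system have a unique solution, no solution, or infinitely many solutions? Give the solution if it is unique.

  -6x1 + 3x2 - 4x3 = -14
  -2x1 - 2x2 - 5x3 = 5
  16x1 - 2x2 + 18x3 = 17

Row-reduce:
R1 ← R1 / (-6).
R2 ← R2 + 2·R1.
R3 ← R3 − 16·R1.
R2 ← R2 / (-3).
R1 ← R1 + 1/2·R2.
R3 ← R3 − 6·R2.
Row 3 reduces to 0 = -1, a contradiction. The system is inconsistent.

no solution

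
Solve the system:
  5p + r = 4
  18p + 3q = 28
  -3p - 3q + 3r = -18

no solution

Row-reduce:
R1 ← R1 / (5).
R2 ← R2 − 18·R1.
R3 ← R3 + 3·R1.
R2 ← R2 / (3).
R3 ← R3 + 3·R2.
Row 3 reduces to 0 = -2, a contradiction. The system is inconsistent.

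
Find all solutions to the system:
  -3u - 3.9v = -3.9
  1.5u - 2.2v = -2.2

Row-reduce the augmented matrix:
R1 ← R1 / (-3).
R2 ← R2 − 3/2·R1.
R2 ← R2 / (-83/20).
R1 ← R1 − 13/10·R2.
Reading off the reduced rows gives u = 0, v = 1.

u = 0, v = 1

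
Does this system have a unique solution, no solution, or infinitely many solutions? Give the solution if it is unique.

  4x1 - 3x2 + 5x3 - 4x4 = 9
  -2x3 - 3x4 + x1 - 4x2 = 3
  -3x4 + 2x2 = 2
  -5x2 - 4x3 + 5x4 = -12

x1 = -5, x2 = -2, x3 = 3, x4 = -2

Row-reduce the augmented matrix:
R1 ← R1 / (4).
R2 ← R2 − 1·R1.
R2 ← R2 / (-13/4).
R1 ← R1 + 3/4·R2.
R3 ← R3 − 2·R2.
R4 ← R4 + 5·R2.
R3 ← R3 / (-2).
R1 ← R1 − 2·R3.
R2 ← R2 − 1·R3.
R4 ← R4 − 1·R3.
R4 ← R4 / (155/26).
R1 ← R1 + 62/13·R4.
R2 ← R2 + 3/2·R4.
R3 ← R3 − 55/26·R4.
Reading off the reduced rows gives x1 = -5, x2 = -2, x3 = 3, x4 = -2.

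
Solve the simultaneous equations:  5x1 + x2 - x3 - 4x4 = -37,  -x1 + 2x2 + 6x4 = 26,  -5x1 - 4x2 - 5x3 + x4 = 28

infinitely many solutions

Row-reduce:
R1 ← R1 / (5).
R2 ← R2 + 1·R1.
R3 ← R3 + 5·R1.
R2 ← R2 / (11/5).
R1 ← R1 − 1/5·R2.
R3 ← R3 + 3·R2.
R3 ← R3 / (-69/11).
R1 ← R1 + 2/11·R3.
R2 ← R2 + 1/11·R3.
Rank is 3 with 4 unknowns, leaving x4 free.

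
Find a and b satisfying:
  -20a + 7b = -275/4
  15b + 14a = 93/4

a = 3, b = -5/4

Row-reduce the augmented matrix:
R1 ← R1 / (-20).
R2 ← R2 − 14·R1.
R2 ← R2 / (199/10).
R1 ← R1 + 7/20·R2.
Reading off the reduced rows gives a = 3, b = -5/4.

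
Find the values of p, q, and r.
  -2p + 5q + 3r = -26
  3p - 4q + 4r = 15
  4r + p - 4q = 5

p = 5, q = -2, r = -2

Row-reduce the augmented matrix:
R1 ← R1 / (-2).
R2 ← R2 − 3·R1.
R3 ← R3 − 1·R1.
R2 ← R2 / (7/2).
R1 ← R1 + 5/2·R2.
R3 ← R3 + 3/2·R2.
R3 ← R3 / (64/7).
R1 ← R1 − 32/7·R3.
R2 ← R2 − 17/7·R3.
Reading off the reduced rows gives p = 5, q = -2, r = -2.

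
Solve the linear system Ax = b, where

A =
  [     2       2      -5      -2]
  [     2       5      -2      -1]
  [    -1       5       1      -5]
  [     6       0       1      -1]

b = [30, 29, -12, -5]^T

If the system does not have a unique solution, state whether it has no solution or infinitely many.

Row-reduce the augmented matrix:
R1 ← R1 / (2).
R2 ← R2 − 2·R1.
R3 ← R3 + 1·R1.
R4 ← R4 − 6·R1.
R2 ← R2 / (3).
R1 ← R1 − 1·R2.
R3 ← R3 − 6·R2.
R4 ← R4 + 6·R2.
R3 ← R3 / (-15/2).
R1 ← R1 + 7/2·R3.
R2 ← R2 − 1·R3.
R4 ← R4 − 22·R3.
R4 ← R4 / (-247/15).
R1 ← R1 − 12/5·R4.
R2 ← R2 + 11/15·R4.
R3 ← R3 − 16/15·R4.
Reading off the reduced rows gives x_1 = 1, x_2 = 4, x_3 = -6, x_4 = 5.

x_1 = 1, x_2 = 4, x_3 = -6, x_4 = 5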